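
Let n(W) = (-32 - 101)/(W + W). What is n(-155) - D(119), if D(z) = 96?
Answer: -29627/310 ≈ -95.571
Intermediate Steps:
n(W) = -133/(2*W) (n(W) = -133*1/(2*W) = -133/(2*W))
n(-155) - D(119) = -133/2/(-155) - 1*96 = -133/2*(-1/155) - 96 = 133/310 - 96 = -29627/310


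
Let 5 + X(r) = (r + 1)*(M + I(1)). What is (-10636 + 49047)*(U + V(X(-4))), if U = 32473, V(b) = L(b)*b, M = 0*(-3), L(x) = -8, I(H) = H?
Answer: 1249778707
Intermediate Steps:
M = 0
X(r) = -4 + r (X(r) = -5 + (r + 1)*(0 + 1) = -5 + (1 + r)*1 = -5 + (1 + r) = -4 + r)
V(b) = -8*b
(-10636 + 49047)*(U + V(X(-4))) = (-10636 + 49047)*(32473 - 8*(-4 - 4)) = 38411*(32473 - 8*(-8)) = 38411*(32473 + 64) = 38411*32537 = 1249778707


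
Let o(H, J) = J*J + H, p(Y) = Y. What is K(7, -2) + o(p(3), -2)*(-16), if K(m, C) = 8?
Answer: -104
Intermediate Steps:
o(H, J) = H + J² (o(H, J) = J² + H = H + J²)
K(7, -2) + o(p(3), -2)*(-16) = 8 + (3 + (-2)²)*(-16) = 8 + (3 + 4)*(-16) = 8 + 7*(-16) = 8 - 112 = -104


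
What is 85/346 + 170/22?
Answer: 30345/3806 ≈ 7.9729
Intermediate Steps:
85/346 + 170/22 = 85*(1/346) + 170*(1/22) = 85/346 + 85/11 = 30345/3806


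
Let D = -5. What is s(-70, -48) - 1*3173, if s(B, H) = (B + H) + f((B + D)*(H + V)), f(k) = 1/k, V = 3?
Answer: -11107124/3375 ≈ -3291.0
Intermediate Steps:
s(B, H) = B + H + 1/((-5 + B)*(3 + H)) (s(B, H) = (B + H) + 1/((B - 5)*(H + 3)) = (B + H) + 1/((-5 + B)*(3 + H)) = B + H + 1/((-5 + B)*(3 + H)))
s(-70, -48) - 1*3173 = (-70 - 48 + 1/(-15 - 5*(-48) + 3*(-70) - 70*(-48))) - 1*3173 = (-70 - 48 + 1/(-15 + 240 - 210 + 3360)) - 3173 = (-70 - 48 + 1/3375) - 3173 = -398249/3375 - 3173 = -11107124/3375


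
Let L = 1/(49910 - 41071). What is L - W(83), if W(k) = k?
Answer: -733636/8839 ≈ -83.000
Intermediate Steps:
L = 1/8839 ≈ 0.00011313
L - W(83) = 1/8839 - 1*83 = 1/8839 - 83 = -733636/8839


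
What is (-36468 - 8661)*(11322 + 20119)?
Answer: -1418900889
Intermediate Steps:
(-36468 - 8661)*(11322 + 20119) = -45129*31441 = -1418900889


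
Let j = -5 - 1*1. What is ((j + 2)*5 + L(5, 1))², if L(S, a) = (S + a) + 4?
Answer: 100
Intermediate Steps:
L(S, a) = 4 + S + a
j = -6 (j = -5 - 1 = -6)
((j + 2)*5 + L(5, 1))² = ((-6 + 2)*5 + (4 + 5 + 1))² = (-4*5 + 10)² = (-20 + 10)² = (-10)² = 100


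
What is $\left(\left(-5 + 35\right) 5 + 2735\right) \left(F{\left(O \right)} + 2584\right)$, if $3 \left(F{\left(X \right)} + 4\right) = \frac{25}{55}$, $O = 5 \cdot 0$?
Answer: $\frac{245643325}{33} \approx 7.4437 \cdot 10^{6}$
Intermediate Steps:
$O = 0$
$F{\left(X \right)} = - \frac{127}{33}$ ($F{\left(X \right)} = -4 + \frac{25 \cdot \frac{1}{55}}{3} = -4 + \frac{1}{3} \cdot \frac{5}{11} = -4 + \frac{5}{33} = - \frac{127}{33}$)
$\left(\left(-5 + 35\right) 5 + 2735\right) \left(F{\left(O \right)} + 2584\right) = \left(\left(-5 + 35\right) 5 + 2735\right) \left(- \frac{127}{33} + 2584\right) = \left(30 \cdot 5 + 2735\right) \frac{85145}{33} = \left(150 + 2735\right) \frac{85145}{33} = 2885 \cdot \frac{85145}{33} = \frac{245643325}{33}$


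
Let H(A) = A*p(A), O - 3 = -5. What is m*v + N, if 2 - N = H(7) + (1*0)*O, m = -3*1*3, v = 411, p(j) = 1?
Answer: -3704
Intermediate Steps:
O = -2 (O = 3 - 5 = -2)
H(A) = A (H(A) = A*1 = A)
m = -9 (m = -3*3 = -9)
N = -5 (N = 2 - (7 + (1*0)*(-2)) = 2 - (7 + 0*(-2)) = 2 - (7 + 0) = 2 - 1*7 = 2 - 7 = -5)
m*v + N = -9*411 - 5 = -3699 - 5 = -3704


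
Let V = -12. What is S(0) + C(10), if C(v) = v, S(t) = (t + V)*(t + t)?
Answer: 10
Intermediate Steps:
S(t) = 2*t*(-12 + t) (S(t) = (t - 12)*(t + t) = (-12 + t)*(2*t) = 2*t*(-12 + t))
S(0) + C(10) = 2*0*(-12 + 0) + 10 = 2*0*(-12) + 10 = 0 + 10 = 10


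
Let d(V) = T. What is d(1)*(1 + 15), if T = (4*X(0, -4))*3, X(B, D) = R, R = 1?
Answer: 192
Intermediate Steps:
X(B, D) = 1
T = 12 (T = (4*1)*3 = 4*3 = 12)
d(V) = 12
d(1)*(1 + 15) = 12*(1 + 15) = 12*16 = 192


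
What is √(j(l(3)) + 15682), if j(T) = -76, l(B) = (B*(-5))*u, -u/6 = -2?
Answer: 51*√6 ≈ 124.92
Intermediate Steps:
u = 12 (u = -6*(-2) = 12)
l(B) = -60*B (l(B) = (B*(-5))*12 = -5*B*12 = -60*B)
√(j(l(3)) + 15682) = √(-76 + 15682) = √15606 = 51*√6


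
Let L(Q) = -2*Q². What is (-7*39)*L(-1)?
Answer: 546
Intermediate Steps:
(-7*39)*L(-1) = (-7*39)*(-2*(-1)²) = -(-546) = -273*(-2) = 546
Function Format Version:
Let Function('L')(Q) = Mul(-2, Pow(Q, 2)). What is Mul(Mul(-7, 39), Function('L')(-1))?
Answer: 546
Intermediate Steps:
Mul(Mul(-7, 39), Function('L')(-1)) = Mul(Mul(-7, 39), Mul(-2, Pow(-1, 2))) = Mul(-273, Mul(-2, 1)) = Mul(-273, -2) = 546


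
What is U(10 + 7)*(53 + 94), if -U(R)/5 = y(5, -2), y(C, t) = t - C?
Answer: 5145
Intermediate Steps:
U(R) = 35 (U(R) = -5*(-2 - 1*5) = -5*(-2 - 5) = -5*(-7) = 35)
U(10 + 7)*(53 + 94) = 35*(53 + 94) = 35*147 = 5145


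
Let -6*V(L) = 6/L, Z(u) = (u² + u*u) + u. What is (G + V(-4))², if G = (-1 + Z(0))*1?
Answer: 9/16 ≈ 0.56250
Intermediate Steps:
Z(u) = u + 2*u² (Z(u) = (u² + u²) + u = 2*u² + u = u + 2*u²)
G = -1 (G = (-1 + 0*(1 + 2*0))*1 = (-1 + 0*(1 + 0))*1 = (-1 + 0*1)*1 = (-1 + 0)*1 = -1*1 = -1)
V(L) = -1/L
(G + V(-4))² = (-1 - 1/(-4))² = (-1 - 1*(-¼))² = (-1 + ¼)² = (-¾)² = 9/16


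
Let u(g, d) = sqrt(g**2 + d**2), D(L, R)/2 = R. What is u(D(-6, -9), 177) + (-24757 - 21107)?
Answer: -45864 + 3*sqrt(3517) ≈ -45686.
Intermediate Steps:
D(L, R) = 2*R
u(g, d) = sqrt(d**2 + g**2)
u(D(-6, -9), 177) + (-24757 - 21107) = sqrt(177**2 + (2*(-9))**2) + (-24757 - 21107) = sqrt(31329 + (-18)**2) - 45864 = sqrt(31329 + 324) - 45864 = sqrt(31653) - 45864 = 3*sqrt(3517) - 45864 = -45864 + 3*sqrt(3517)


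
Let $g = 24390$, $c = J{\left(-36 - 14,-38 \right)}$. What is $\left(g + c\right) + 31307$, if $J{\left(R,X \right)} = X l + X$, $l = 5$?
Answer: $55469$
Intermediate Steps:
$J{\left(R,X \right)} = 6 X$ ($J{\left(R,X \right)} = X 5 + X = 5 X + X = 6 X$)
$c = -228$ ($c = 6 \left(-38\right) = -228$)
$\left(g + c\right) + 31307 = \left(24390 - 228\right) + 31307 = 24162 + 31307 = 55469$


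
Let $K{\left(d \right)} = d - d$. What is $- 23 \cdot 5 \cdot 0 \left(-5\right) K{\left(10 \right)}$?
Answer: $0$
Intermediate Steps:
$K{\left(d \right)} = 0$
$- 23 \cdot 5 \cdot 0 \left(-5\right) K{\left(10 \right)} = - 23 \cdot 5 \cdot 0 \left(-5\right) 0 = - 23 \cdot 0 \left(-5\right) 0 = \left(-23\right) 0 \cdot 0 = 0 \cdot 0 = 0$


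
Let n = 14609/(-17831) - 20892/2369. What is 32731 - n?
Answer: 1383018220082/42241639 ≈ 32741.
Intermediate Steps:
n = -407133973/42241639 (n = 14609*(-1/17831) - 20892*1/2369 = -14609/17831 - 20892/2369 = -407133973/42241639 ≈ -9.6382)
32731 - n = 32731 - 1*(-407133973/42241639) = 32731 + 407133973/42241639 = 1383018220082/42241639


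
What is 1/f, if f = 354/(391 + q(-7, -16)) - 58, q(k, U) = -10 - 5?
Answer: -188/10727 ≈ -0.017526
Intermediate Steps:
q(k, U) = -15
f = -10727/188 (f = 354/(391 - 15) - 58 = 354/376 - 58 = 354*(1/376) - 58 = 177/188 - 58 = -10727/188 ≈ -57.059)
1/f = 1/(-10727/188) = -188/10727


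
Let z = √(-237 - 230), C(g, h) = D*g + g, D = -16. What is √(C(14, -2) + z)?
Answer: √(-210 + I*√467) ≈ 0.74464 + 14.51*I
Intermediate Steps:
C(g, h) = -15*g (C(g, h) = -16*g + g = -15*g)
z = I*√467 (z = √(-467) = I*√467 ≈ 21.61*I)
√(C(14, -2) + z) = √(-15*14 + I*√467) = √(-210 + I*√467)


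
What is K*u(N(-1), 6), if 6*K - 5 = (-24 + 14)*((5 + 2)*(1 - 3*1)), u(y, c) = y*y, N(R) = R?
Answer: 145/6 ≈ 24.167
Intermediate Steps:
u(y, c) = y²
K = 145/6 (K = ⅚ + ((-24 + 14)*((5 + 2)*(1 - 3*1)))/6 = ⅚ + (-70*(1 - 3))/6 = ⅚ + (-70*(-2))/6 = ⅚ + (-10*(-14))/6 = ⅚ + (⅙)*140 = ⅚ + 70/3 = 145/6 ≈ 24.167)
K*u(N(-1), 6) = (145/6)*(-1)² = (145/6)*1 = 145/6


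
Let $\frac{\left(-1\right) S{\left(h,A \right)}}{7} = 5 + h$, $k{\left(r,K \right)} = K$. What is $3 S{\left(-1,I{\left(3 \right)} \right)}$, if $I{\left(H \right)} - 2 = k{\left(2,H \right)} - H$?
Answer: $-84$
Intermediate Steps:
$I{\left(H \right)} = 2$ ($I{\left(H \right)} = 2 + \left(H - H\right) = 2 + 0 = 2$)
$S{\left(h,A \right)} = -35 - 7 h$ ($S{\left(h,A \right)} = - 7 \left(5 + h\right) = -35 - 7 h$)
$3 S{\left(-1,I{\left(3 \right)} \right)} = 3 \left(-35 - -7\right) = 3 \left(-35 + 7\right) = 3 \left(-28\right) = -84$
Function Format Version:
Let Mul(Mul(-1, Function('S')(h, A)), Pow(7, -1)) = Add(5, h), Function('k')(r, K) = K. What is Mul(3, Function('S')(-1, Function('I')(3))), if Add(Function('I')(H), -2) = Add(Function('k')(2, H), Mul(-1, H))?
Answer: -84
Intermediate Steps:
Function('I')(H) = 2 (Function('I')(H) = Add(2, Add(H, Mul(-1, H))) = Add(2, 0) = 2)
Function('S')(h, A) = Add(-35, Mul(-7, h)) (Function('S')(h, A) = Mul(-7, Add(5, h)) = Add(-35, Mul(-7, h)))
Mul(3, Function('S')(-1, Function('I')(3))) = Mul(3, Add(-35, Mul(-7, -1))) = Mul(3, Add(-35, 7)) = Mul(3, -28) = -84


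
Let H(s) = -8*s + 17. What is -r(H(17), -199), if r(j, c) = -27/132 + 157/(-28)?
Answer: 895/154 ≈ 5.8117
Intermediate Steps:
H(s) = 17 - 8*s
r(j, c) = -895/154 (r(j, c) = -27*1/132 + 157*(-1/28) = -9/44 - 157/28 = -895/154)
-r(H(17), -199) = -1*(-895/154) = 895/154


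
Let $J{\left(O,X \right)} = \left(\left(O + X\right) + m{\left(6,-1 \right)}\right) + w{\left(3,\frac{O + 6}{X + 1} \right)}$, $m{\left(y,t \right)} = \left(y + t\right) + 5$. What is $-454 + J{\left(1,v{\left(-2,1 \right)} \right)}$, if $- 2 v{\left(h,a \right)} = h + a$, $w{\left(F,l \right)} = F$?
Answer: $- \frac{879}{2} \approx -439.5$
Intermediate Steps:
$m{\left(y,t \right)} = 5 + t + y$ ($m{\left(y,t \right)} = \left(t + y\right) + 5 = 5 + t + y$)
$v{\left(h,a \right)} = - \frac{a}{2} - \frac{h}{2}$ ($v{\left(h,a \right)} = - \frac{h + a}{2} = - \frac{a + h}{2} = - \frac{a}{2} - \frac{h}{2}$)
$J{\left(O,X \right)} = 13 + O + X$ ($J{\left(O,X \right)} = \left(\left(O + X\right) + \left(5 - 1 + 6\right)\right) + 3 = \left(\left(O + X\right) + 10\right) + 3 = \left(10 + O + X\right) + 3 = 13 + O + X$)
$-454 + J{\left(1,v{\left(-2,1 \right)} \right)} = -454 + \left(13 + 1 - - \frac{1}{2}\right) = -454 + \left(13 + 1 + \left(- \frac{1}{2} + 1\right)\right) = -454 + \left(13 + 1 + \frac{1}{2}\right) = -454 + \frac{29}{2} = - \frac{879}{2}$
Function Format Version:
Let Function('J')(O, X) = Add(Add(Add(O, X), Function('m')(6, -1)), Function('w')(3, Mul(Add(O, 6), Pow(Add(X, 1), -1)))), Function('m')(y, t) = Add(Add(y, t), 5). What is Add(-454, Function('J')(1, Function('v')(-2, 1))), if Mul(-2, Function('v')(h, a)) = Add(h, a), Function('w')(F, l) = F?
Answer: Rational(-879, 2) ≈ -439.50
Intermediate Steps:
Function('m')(y, t) = Add(5, t, y) (Function('m')(y, t) = Add(Add(t, y), 5) = Add(5, t, y))
Function('v')(h, a) = Add(Mul(Rational(-1, 2), a), Mul(Rational(-1, 2), h)) (Function('v')(h, a) = Mul(Rational(-1, 2), Add(h, a)) = Mul(Rational(-1, 2), Add(a, h)) = Add(Mul(Rational(-1, 2), a), Mul(Rational(-1, 2), h)))
Function('J')(O, X) = Add(13, O, X) (Function('J')(O, X) = Add(Add(Add(O, X), Add(5, -1, 6)), 3) = Add(Add(Add(O, X), 10), 3) = Add(Add(10, O, X), 3) = Add(13, O, X))
Add(-454, Function('J')(1, Function('v')(-2, 1))) = Add(-454, Add(13, 1, Add(Mul(Rational(-1, 2), 1), Mul(Rational(-1, 2), -2)))) = Add(-454, Add(13, 1, Add(Rational(-1, 2), 1))) = Add(-454, Add(13, 1, Rational(1, 2))) = Add(-454, Rational(29, 2)) = Rational(-879, 2)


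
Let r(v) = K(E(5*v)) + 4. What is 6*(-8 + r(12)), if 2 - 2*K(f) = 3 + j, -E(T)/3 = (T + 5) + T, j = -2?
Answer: -21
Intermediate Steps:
E(T) = -15 - 6*T (E(T) = -3*((T + 5) + T) = -3*((5 + T) + T) = -3*(5 + 2*T) = -15 - 6*T)
K(f) = ½ (K(f) = 1 - (3 - 2)/2 = 1 - ½*1 = 1 - ½ = ½)
r(v) = 9/2 (r(v) = ½ + 4 = 9/2)
6*(-8 + r(12)) = 6*(-8 + 9/2) = 6*(-7/2) = -21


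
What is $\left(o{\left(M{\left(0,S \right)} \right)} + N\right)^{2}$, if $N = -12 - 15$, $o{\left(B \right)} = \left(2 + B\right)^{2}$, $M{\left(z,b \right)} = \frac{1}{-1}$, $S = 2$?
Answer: $676$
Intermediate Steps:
$M{\left(z,b \right)} = -1$
$N = -27$ ($N = -12 - 15 = -27$)
$\left(o{\left(M{\left(0,S \right)} \right)} + N\right)^{2} = \left(\left(2 - 1\right)^{2} - 27\right)^{2} = \left(1^{2} - 27\right)^{2} = \left(1 - 27\right)^{2} = \left(-26\right)^{2} = 676$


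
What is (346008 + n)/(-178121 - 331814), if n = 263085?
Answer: -609093/509935 ≈ -1.1945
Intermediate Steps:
(346008 + n)/(-178121 - 331814) = (346008 + 263085)/(-178121 - 331814) = 609093/(-509935) = 609093*(-1/509935) = -609093/509935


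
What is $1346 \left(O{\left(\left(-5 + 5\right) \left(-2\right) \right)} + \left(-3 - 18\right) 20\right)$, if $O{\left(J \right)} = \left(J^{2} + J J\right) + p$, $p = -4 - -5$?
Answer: $-563974$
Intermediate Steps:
$p = 1$ ($p = -4 + 5 = 1$)
$O{\left(J \right)} = 1 + 2 J^{2}$ ($O{\left(J \right)} = \left(J^{2} + J J\right) + 1 = \left(J^{2} + J^{2}\right) + 1 = 2 J^{2} + 1 = 1 + 2 J^{2}$)
$1346 \left(O{\left(\left(-5 + 5\right) \left(-2\right) \right)} + \left(-3 - 18\right) 20\right) = 1346 \left(\left(1 + 2 \left(\left(-5 + 5\right) \left(-2\right)\right)^{2}\right) + \left(-3 - 18\right) 20\right) = 1346 \left(\left(1 + 2 \left(0 \left(-2\right)\right)^{2}\right) - 420\right) = 1346 \left(\left(1 + 2 \cdot 0^{2}\right) - 420\right) = 1346 \left(\left(1 + 2 \cdot 0\right) - 420\right) = 1346 \left(\left(1 + 0\right) - 420\right) = 1346 \left(1 - 420\right) = 1346 \left(-419\right) = -563974$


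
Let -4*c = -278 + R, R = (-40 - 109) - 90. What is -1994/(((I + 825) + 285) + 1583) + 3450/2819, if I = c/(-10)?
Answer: 145006910/302205257 ≈ 0.47983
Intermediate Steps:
R = -239 (R = -149 - 90 = -239)
c = 517/4 (c = -(-278 - 239)/4 = -¼*(-517) = 517/4 ≈ 129.25)
I = -517/40 (I = (517/4)/(-10) = (517/4)*(-⅒) = -517/40 ≈ -12.925)
-1994/(((I + 825) + 285) + 1583) + 3450/2819 = -1994/(((-517/40 + 825) + 285) + 1583) + 3450/2819 = -1994/((32483/40 + 285) + 1583) + 3450*(1/2819) = -1994/(43883/40 + 1583) + 3450/2819 = -1994/107203/40 + 3450/2819 = -1994*40/107203 + 3450/2819 = -79760/107203 + 3450/2819 = 145006910/302205257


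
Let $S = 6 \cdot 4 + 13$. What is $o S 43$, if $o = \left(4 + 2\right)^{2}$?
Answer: $57276$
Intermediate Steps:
$o = 36$ ($o = 6^{2} = 36$)
$S = 37$ ($S = 24 + 13 = 37$)
$o S 43 = 36 \cdot 37 \cdot 43 = 1332 \cdot 43 = 57276$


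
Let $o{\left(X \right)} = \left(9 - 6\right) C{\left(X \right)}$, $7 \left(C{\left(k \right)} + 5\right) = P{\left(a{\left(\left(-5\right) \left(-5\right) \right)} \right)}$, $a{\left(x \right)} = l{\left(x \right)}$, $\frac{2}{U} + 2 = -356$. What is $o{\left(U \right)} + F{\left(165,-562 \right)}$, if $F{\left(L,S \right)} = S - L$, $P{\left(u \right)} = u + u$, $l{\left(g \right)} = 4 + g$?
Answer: $- \frac{5020}{7} \approx -717.14$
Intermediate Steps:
$U = - \frac{1}{179}$ ($U = \frac{2}{-2 - 356} = \frac{2}{-358} = 2 \left(- \frac{1}{358}\right) = - \frac{1}{179} \approx -0.0055866$)
$a{\left(x \right)} = 4 + x$
$P{\left(u \right)} = 2 u$
$C{\left(k \right)} = \frac{23}{7}$ ($C{\left(k \right)} = -5 + \frac{2 \left(4 - -25\right)}{7} = -5 + \frac{2 \left(4 + 25\right)}{7} = -5 + \frac{2 \cdot 29}{7} = -5 + \frac{1}{7} \cdot 58 = -5 + \frac{58}{7} = \frac{23}{7}$)
$o{\left(X \right)} = \frac{69}{7}$ ($o{\left(X \right)} = \left(9 - 6\right) \frac{23}{7} = 3 \cdot \frac{23}{7} = \frac{69}{7}$)
$o{\left(U \right)} + F{\left(165,-562 \right)} = \frac{69}{7} - 727 = - \frac{5020}{7}$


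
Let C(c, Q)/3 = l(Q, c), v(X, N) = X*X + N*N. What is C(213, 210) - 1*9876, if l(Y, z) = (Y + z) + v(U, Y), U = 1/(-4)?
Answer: 1979091/16 ≈ 1.2369e+5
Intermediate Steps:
U = -1/4 (U = 1*(-1/4) = -1/4 ≈ -0.25000)
v(X, N) = N**2 + X**2 (v(X, N) = X**2 + N**2 = N**2 + X**2)
l(Y, z) = 1/16 + Y + z + Y**2 (l(Y, z) = (Y + z) + (Y**2 + (-1/4)**2) = (Y + z) + (Y**2 + 1/16) = (Y + z) + (1/16 + Y**2) = 1/16 + Y + z + Y**2)
C(c, Q) = 3/16 + 3*Q + 3*c + 3*Q**2 (C(c, Q) = 3*(1/16 + Q + c + Q**2) = 3/16 + 3*Q + 3*c + 3*Q**2)
C(213, 210) - 1*9876 = (3/16 + 3*210 + 3*213 + 3*210**2) - 1*9876 = (3/16 + 630 + 639 + 3*44100) - 9876 = (3/16 + 630 + 639 + 132300) - 9876 = 2137107/16 - 9876 = 1979091/16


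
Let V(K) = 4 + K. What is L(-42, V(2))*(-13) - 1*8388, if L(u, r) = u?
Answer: -7842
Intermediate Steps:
L(-42, V(2))*(-13) - 1*8388 = -42*(-13) - 1*8388 = 546 - 8388 = -7842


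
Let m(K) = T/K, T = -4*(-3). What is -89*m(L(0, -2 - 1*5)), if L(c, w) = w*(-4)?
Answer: -267/7 ≈ -38.143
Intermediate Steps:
T = 12
L(c, w) = -4*w
m(K) = 12/K
-89*m(L(0, -2 - 1*5)) = -1068/((-4*(-2 - 1*5))) = -1068/((-4*(-2 - 5))) = -1068/((-4*(-7))) = -1068/28 = -89*3/7 = -267/7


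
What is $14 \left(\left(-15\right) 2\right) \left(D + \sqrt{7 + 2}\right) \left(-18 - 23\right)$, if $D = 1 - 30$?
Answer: $-447720$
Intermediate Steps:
$D = -29$ ($D = 1 - 30 = -29$)
$14 \left(\left(-15\right) 2\right) \left(D + \sqrt{7 + 2}\right) \left(-18 - 23\right) = 14 \left(\left(-15\right) 2\right) \left(-29 + \sqrt{7 + 2}\right) \left(-18 - 23\right) = 14 \left(-30\right) \left(-29 + \sqrt{9}\right) \left(-41\right) = - 420 \left(-29 + 3\right) \left(-41\right) = - 420 \left(\left(-26\right) \left(-41\right)\right) = \left(-420\right) 1066 = -447720$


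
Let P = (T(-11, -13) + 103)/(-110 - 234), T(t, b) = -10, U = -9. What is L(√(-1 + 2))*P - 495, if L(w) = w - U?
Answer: -85605/172 ≈ -497.70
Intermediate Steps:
P = -93/344 (P = (-10 + 103)/(-110 - 234) = 93/(-344) = 93*(-1/344) = -93/344 ≈ -0.27035)
L(w) = 9 + w (L(w) = w - 1*(-9) = w + 9 = 9 + w)
L(√(-1 + 2))*P - 495 = (9 + √(-1 + 2))*(-93/344) - 495 = (9 + √1)*(-93/344) - 495 = (9 + 1)*(-93/344) - 495 = 10*(-93/344) - 495 = -465/172 - 495 = -85605/172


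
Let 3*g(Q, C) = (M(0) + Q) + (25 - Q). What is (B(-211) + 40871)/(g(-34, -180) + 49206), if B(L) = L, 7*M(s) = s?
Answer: 121980/147643 ≈ 0.82618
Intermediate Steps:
M(s) = s/7
g(Q, C) = 25/3 (g(Q, C) = (((1/7)*0 + Q) + (25 - Q))/3 = ((0 + Q) + (25 - Q))/3 = (Q + (25 - Q))/3 = (1/3)*25 = 25/3)
(B(-211) + 40871)/(g(-34, -180) + 49206) = (-211 + 40871)/(25/3 + 49206) = 40660/(147643/3) = 40660*(3/147643) = 121980/147643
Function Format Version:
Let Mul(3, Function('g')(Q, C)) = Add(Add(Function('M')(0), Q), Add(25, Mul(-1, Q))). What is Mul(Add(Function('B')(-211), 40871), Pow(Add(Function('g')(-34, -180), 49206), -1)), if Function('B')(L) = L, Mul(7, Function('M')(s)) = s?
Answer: Rational(121980, 147643) ≈ 0.82618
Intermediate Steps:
Function('M')(s) = Mul(Rational(1, 7), s)
Function('g')(Q, C) = Rational(25, 3) (Function('g')(Q, C) = Mul(Rational(1, 3), Add(Add(Mul(Rational(1, 7), 0), Q), Add(25, Mul(-1, Q)))) = Mul(Rational(1, 3), Add(Add(0, Q), Add(25, Mul(-1, Q)))) = Mul(Rational(1, 3), Add(Q, Add(25, Mul(-1, Q)))) = Mul(Rational(1, 3), 25) = Rational(25, 3))
Mul(Add(Function('B')(-211), 40871), Pow(Add(Function('g')(-34, -180), 49206), -1)) = Mul(Add(-211, 40871), Pow(Add(Rational(25, 3), 49206), -1)) = Mul(40660, Pow(Rational(147643, 3), -1)) = Mul(40660, Rational(3, 147643)) = Rational(121980, 147643)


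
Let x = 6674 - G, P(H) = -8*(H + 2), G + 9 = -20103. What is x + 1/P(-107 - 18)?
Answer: 26357425/984 ≈ 26786.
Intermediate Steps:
G = -20112 (G = -9 - 20103 = -20112)
P(H) = -16 - 8*H (P(H) = -8*(2 + H) = -4*(4 + 2*H) = -16 - 8*H)
x = 26786 (x = 6674 - 1*(-20112) = 6674 + 20112 = 26786)
x + 1/P(-107 - 18) = 26786 + 1/(-16 - 8*(-107 - 18)) = 26786 + 1/(-16 - 8*(-125)) = 26786 + 1/(-16 + 1000) = 26786 + 1/984 = 26357425/984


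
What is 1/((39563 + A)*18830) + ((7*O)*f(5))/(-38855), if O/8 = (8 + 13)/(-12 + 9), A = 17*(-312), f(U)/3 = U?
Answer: 758634044491/5013048553870 ≈ 0.15133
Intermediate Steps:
f(U) = 3*U
A = -5304
O = -56 (O = 8*((8 + 13)/(-12 + 9)) = 8*(21/(-3)) = 8*(21*(-⅓)) = 8*(-7) = -56)
1/((39563 + A)*18830) + ((7*O)*f(5))/(-38855) = 1/((39563 - 5304)*18830) + ((7*(-56))*(3*5))/(-38855) = (1/18830)/34259 - 392*15*(-1/38855) = (1/34259)*(1/18830) - 5880*(-1/38855) = 1/645096970 + 1176/7771 = 758634044491/5013048553870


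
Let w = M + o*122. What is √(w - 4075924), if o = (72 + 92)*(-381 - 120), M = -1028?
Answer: 4*I*√881310 ≈ 3755.1*I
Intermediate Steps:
o = -82164 (o = 164*(-501) = -82164)
w = -10025036 (w = -1028 - 82164*122 = -1028 - 10024008 = -10025036)
√(w - 4075924) = √(-10025036 - 4075924) = √(-14100960) = 4*I*√881310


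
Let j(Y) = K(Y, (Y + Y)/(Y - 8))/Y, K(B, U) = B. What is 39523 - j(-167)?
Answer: 39522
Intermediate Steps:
j(Y) = 1 (j(Y) = Y/Y = 1)
39523 - j(-167) = 39523 - 1*1 = 39523 - 1 = 39522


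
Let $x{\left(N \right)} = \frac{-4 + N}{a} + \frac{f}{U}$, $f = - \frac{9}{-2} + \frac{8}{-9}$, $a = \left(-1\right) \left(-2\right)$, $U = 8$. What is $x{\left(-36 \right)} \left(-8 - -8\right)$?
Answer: $0$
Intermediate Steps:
$a = 2$
$f = \frac{65}{18}$ ($f = \left(-9\right) \left(- \frac{1}{2}\right) + 8 \left(- \frac{1}{9}\right) = \frac{9}{2} - \frac{8}{9} = \frac{65}{18} \approx 3.6111$)
$x{\left(N \right)} = - \frac{223}{144} + \frac{N}{2}$ ($x{\left(N \right)} = \frac{-4 + N}{2} + \frac{65}{18 \cdot 8} = \left(-4 + N\right) \frac{1}{2} + \frac{65}{18} \cdot \frac{1}{8} = \left(-2 + \frac{N}{2}\right) + \frac{65}{144} = - \frac{223}{144} + \frac{N}{2}$)
$x{\left(-36 \right)} \left(-8 - -8\right) = \left(- \frac{223}{144} + \frac{1}{2} \left(-36\right)\right) \left(-8 - -8\right) = \left(- \frac{223}{144} - 18\right) \left(-8 + 8\right) = \left(- \frac{2815}{144}\right) 0 = 0$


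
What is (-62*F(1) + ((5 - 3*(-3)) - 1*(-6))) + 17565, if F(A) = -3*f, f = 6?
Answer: 18701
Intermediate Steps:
F(A) = -18 (F(A) = -3*6 = -18)
(-62*F(1) + ((5 - 3*(-3)) - 1*(-6))) + 17565 = (-62*(-18) + ((5 - 3*(-3)) - 1*(-6))) + 17565 = (1116 + ((5 + 9) + 6)) + 17565 = (1116 + (14 + 6)) + 17565 = (1116 + 20) + 17565 = 1136 + 17565 = 18701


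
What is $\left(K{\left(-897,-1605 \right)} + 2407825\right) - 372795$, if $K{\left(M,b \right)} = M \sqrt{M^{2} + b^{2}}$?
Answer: $2035030 - 2691 \sqrt{375626} \approx 3.8576 \cdot 10^{5}$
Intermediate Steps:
$\left(K{\left(-897,-1605 \right)} + 2407825\right) - 372795 = \left(- 897 \sqrt{\left(-897\right)^{2} + \left(-1605\right)^{2}} + 2407825\right) - 372795 = \left(- 897 \sqrt{804609 + 2576025} + 2407825\right) - 372795 = \left(- 897 \sqrt{3380634} + 2407825\right) - 372795 = \left(- 897 \cdot 3 \sqrt{375626} + 2407825\right) - 372795 = \left(- 2691 \sqrt{375626} + 2407825\right) - 372795 = \left(2407825 - 2691 \sqrt{375626}\right) - 372795 = 2035030 - 2691 \sqrt{375626}$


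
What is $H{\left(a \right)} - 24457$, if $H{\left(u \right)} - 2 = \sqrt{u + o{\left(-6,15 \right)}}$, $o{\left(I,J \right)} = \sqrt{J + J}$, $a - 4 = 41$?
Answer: $-24455 + \sqrt{45 + \sqrt{30}} \approx -24448.0$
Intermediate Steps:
$a = 45$ ($a = 4 + 41 = 45$)
$o{\left(I,J \right)} = \sqrt{2} \sqrt{J}$ ($o{\left(I,J \right)} = \sqrt{2 J} = \sqrt{2} \sqrt{J}$)
$H{\left(u \right)} = 2 + \sqrt{u + \sqrt{30}}$ ($H{\left(u \right)} = 2 + \sqrt{u + \sqrt{2} \sqrt{15}} = 2 + \sqrt{u + \sqrt{30}}$)
$H{\left(a \right)} - 24457 = \left(2 + \sqrt{45 + \sqrt{30}}\right) - 24457 = -24455 + \sqrt{45 + \sqrt{30}}$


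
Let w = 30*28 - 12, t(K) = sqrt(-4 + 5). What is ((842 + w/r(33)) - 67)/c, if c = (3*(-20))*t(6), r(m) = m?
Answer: -8801/660 ≈ -13.335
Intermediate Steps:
t(K) = 1 (t(K) = sqrt(1) = 1)
w = 828 (w = 840 - 12 = 828)
c = -60 (c = (3*(-20))*1 = -60*1 = -60)
((842 + w/r(33)) - 67)/c = ((842 + 828/33) - 67)/(-60) = ((842 + 828*(1/33)) - 67)*(-1/60) = ((842 + 276/11) - 67)*(-1/60) = (9538/11 - 67)*(-1/60) = (8801/11)*(-1/60) = -8801/660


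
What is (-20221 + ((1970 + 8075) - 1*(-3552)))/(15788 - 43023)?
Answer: 6624/27235 ≈ 0.24322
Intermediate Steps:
(-20221 + ((1970 + 8075) - 1*(-3552)))/(15788 - 43023) = (-20221 + (10045 + 3552))/(-27235) = (-20221 + 13597)*(-1/27235) = -6624*(-1/27235) = 6624/27235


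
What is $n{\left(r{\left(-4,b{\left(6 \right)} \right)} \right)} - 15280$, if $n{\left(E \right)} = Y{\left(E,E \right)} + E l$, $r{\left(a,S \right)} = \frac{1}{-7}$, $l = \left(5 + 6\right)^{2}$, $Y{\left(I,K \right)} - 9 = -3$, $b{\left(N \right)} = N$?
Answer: $- \frac{107039}{7} \approx -15291.0$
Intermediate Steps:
$Y{\left(I,K \right)} = 6$ ($Y{\left(I,K \right)} = 9 - 3 = 6$)
$l = 121$ ($l = 11^{2} = 121$)
$r{\left(a,S \right)} = - \frac{1}{7}$
$n{\left(E \right)} = 6 + 121 E$ ($n{\left(E \right)} = 6 + E 121 = 6 + 121 E$)
$n{\left(r{\left(-4,b{\left(6 \right)} \right)} \right)} - 15280 = \left(6 + 121 \left(- \frac{1}{7}\right)\right) - 15280 = \left(6 - \frac{121}{7}\right) - 15280 = - \frac{79}{7} - 15280 = - \frac{107039}{7}$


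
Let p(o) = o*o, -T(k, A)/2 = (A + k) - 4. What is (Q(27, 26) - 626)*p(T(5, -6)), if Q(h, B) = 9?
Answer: -61700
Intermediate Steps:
T(k, A) = 8 - 2*A - 2*k (T(k, A) = -2*((A + k) - 4) = -2*(-4 + A + k) = 8 - 2*A - 2*k)
p(o) = o²
(Q(27, 26) - 626)*p(T(5, -6)) = (9 - 626)*(8 - 2*(-6) - 2*5)² = -617*(8 + 12 - 10)² = -617*10² = -617*100 = -61700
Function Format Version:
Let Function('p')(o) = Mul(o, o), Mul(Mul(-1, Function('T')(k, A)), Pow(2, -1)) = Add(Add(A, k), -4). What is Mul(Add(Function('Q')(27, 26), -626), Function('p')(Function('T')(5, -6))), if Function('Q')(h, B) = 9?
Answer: -61700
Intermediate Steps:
Function('T')(k, A) = Add(8, Mul(-2, A), Mul(-2, k)) (Function('T')(k, A) = Mul(-2, Add(Add(A, k), -4)) = Mul(-2, Add(-4, A, k)) = Add(8, Mul(-2, A), Mul(-2, k)))
Function('p')(o) = Pow(o, 2)
Mul(Add(Function('Q')(27, 26), -626), Function('p')(Function('T')(5, -6))) = Mul(Add(9, -626), Pow(Add(8, Mul(-2, -6), Mul(-2, 5)), 2)) = Mul(-617, Pow(Add(8, 12, -10), 2)) = Mul(-617, Pow(10, 2)) = Mul(-617, 100) = -61700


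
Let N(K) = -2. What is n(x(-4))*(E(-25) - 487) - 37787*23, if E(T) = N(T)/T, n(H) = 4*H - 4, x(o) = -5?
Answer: -21435373/25 ≈ -8.5742e+5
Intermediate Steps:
n(H) = -4 + 4*H
E(T) = -2/T
n(x(-4))*(E(-25) - 487) - 37787*23 = (-4 + 4*(-5))*(-2/(-25) - 487) - 37787*23 = (-4 - 20)*(-2*(-1/25) - 487) - 869101 = -24*(2/25 - 487) - 869101 = -24*(-12173/25) - 869101 = 292152/25 - 869101 = -21435373/25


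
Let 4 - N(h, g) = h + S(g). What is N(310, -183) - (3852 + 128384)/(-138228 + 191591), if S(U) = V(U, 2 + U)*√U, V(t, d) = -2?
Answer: -16461314/53363 + 2*I*√183 ≈ -308.48 + 27.056*I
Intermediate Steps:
S(U) = -2*√U
N(h, g) = 4 - h + 2*√g (N(h, g) = 4 - (h - 2*√g) = 4 + (-h + 2*√g) = 4 - h + 2*√g)
N(310, -183) - (3852 + 128384)/(-138228 + 191591) = (4 - 1*310 + 2*√(-183)) - (3852 + 128384)/(-138228 + 191591) = (4 - 310 + 2*(I*√183)) - 132236/53363 = (4 - 310 + 2*I*√183) - 132236/53363 = (-306 + 2*I*√183) - 1*132236/53363 = (-306 + 2*I*√183) - 132236/53363 = -16461314/53363 + 2*I*√183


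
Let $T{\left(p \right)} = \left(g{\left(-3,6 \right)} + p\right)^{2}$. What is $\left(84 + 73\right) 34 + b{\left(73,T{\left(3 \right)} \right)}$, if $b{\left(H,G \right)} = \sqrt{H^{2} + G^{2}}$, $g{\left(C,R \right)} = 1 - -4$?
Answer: $5338 + 5 \sqrt{377} \approx 5435.1$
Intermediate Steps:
$g{\left(C,R \right)} = 5$ ($g{\left(C,R \right)} = 1 + 4 = 5$)
$T{\left(p \right)} = \left(5 + p\right)^{2}$
$b{\left(H,G \right)} = \sqrt{G^{2} + H^{2}}$
$\left(84 + 73\right) 34 + b{\left(73,T{\left(3 \right)} \right)} = \left(84 + 73\right) 34 + \sqrt{\left(\left(5 + 3\right)^{2}\right)^{2} + 73^{2}} = 157 \cdot 34 + \sqrt{\left(8^{2}\right)^{2} + 5329} = 5338 + \sqrt{64^{2} + 5329} = 5338 + \sqrt{4096 + 5329} = 5338 + \sqrt{9425} = 5338 + 5 \sqrt{377}$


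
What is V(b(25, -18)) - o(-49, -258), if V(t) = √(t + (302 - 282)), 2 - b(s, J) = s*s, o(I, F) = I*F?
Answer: -12642 + 3*I*√67 ≈ -12642.0 + 24.556*I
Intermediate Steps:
o(I, F) = F*I
b(s, J) = 2 - s² (b(s, J) = 2 - s*s = 2 - s²)
V(t) = √(20 + t) (V(t) = √(t + 20) = √(20 + t))
V(b(25, -18)) - o(-49, -258) = √(20 + (2 - 1*25²)) - (-258)*(-49) = √(20 + (2 - 1*625)) - 1*12642 = √(20 + (2 - 625)) - 12642 = √(20 - 623) - 12642 = √(-603) - 12642 = 3*I*√67 - 12642 = -12642 + 3*I*√67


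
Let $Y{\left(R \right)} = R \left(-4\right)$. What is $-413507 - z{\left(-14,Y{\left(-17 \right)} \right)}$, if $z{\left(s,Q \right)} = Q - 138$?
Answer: $-413437$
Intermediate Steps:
$Y{\left(R \right)} = - 4 R$
$z{\left(s,Q \right)} = -138 + Q$ ($z{\left(s,Q \right)} = Q - 138 = -138 + Q$)
$-413507 - z{\left(-14,Y{\left(-17 \right)} \right)} = -413507 - \left(-138 - -68\right) = -413507 - \left(-138 + 68\right) = -413507 - -70 = -413507 + 70 = -413437$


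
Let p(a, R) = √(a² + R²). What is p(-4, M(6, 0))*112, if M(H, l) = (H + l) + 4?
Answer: 224*√29 ≈ 1206.3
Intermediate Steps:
M(H, l) = 4 + H + l
p(a, R) = √(R² + a²)
p(-4, M(6, 0))*112 = √((4 + 6 + 0)² + (-4)²)*112 = √(10² + 16)*112 = √(100 + 16)*112 = √116*112 = (2*√29)*112 = 224*√29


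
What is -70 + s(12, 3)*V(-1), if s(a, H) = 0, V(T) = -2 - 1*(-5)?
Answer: -70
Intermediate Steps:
V(T) = 3 (V(T) = -2 + 5 = 3)
-70 + s(12, 3)*V(-1) = -70 + 0*3 = -70 + 0 = -70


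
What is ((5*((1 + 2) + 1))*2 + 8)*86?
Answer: 4128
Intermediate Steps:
((5*((1 + 2) + 1))*2 + 8)*86 = ((5*(3 + 1))*2 + 8)*86 = ((5*4)*2 + 8)*86 = (20*2 + 8)*86 = (40 + 8)*86 = 48*86 = 4128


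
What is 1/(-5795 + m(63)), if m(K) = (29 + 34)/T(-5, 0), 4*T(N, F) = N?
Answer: -5/29227 ≈ -0.00017107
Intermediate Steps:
T(N, F) = N/4
m(K) = -252/5 (m(K) = (29 + 34)/(((1/4)*(-5))) = 63/(-5/4) = 63*(-4/5) = -252/5)
1/(-5795 + m(63)) = 1/(-5795 - 252/5) = 1/(-29227/5) = -5/29227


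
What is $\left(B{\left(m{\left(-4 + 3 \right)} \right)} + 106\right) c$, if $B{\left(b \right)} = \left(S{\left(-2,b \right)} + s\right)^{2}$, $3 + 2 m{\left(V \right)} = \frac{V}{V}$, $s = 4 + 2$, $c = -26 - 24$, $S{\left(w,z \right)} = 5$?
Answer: $-11350$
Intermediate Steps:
$c = -50$ ($c = -26 - 24 = -50$)
$s = 6$
$m{\left(V \right)} = -1$ ($m{\left(V \right)} = - \frac{3}{2} + \frac{V \frac{1}{V}}{2} = - \frac{3}{2} + \frac{1}{2} \cdot 1 = - \frac{3}{2} + \frac{1}{2} = -1$)
$B{\left(b \right)} = 121$ ($B{\left(b \right)} = \left(5 + 6\right)^{2} = 11^{2} = 121$)
$\left(B{\left(m{\left(-4 + 3 \right)} \right)} + 106\right) c = \left(121 + 106\right) \left(-50\right) = 227 \left(-50\right) = -11350$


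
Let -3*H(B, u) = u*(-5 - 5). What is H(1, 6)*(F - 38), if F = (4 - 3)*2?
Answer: -720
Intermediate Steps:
H(B, u) = 10*u/3 (H(B, u) = -u*(-5 - 5)/3 = -u*(-10)/3 = -(-10)*u/3 = 10*u/3)
F = 2 (F = 1*2 = 2)
H(1, 6)*(F - 38) = ((10/3)*6)*(2 - 38) = 20*(-36) = -720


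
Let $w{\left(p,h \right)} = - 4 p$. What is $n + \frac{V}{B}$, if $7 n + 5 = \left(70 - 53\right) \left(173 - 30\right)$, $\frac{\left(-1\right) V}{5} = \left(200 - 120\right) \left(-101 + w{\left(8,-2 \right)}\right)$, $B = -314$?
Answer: $\frac{194682}{1099} \approx 177.14$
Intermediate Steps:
$V = 53200$ ($V = - 5 \left(200 - 120\right) \left(-101 - 32\right) = - 5 \cdot 80 \left(-101 - 32\right) = - 5 \cdot 80 \left(-133\right) = \left(-5\right) \left(-10640\right) = 53200$)
$n = \frac{2426}{7}$ ($n = - \frac{5}{7} + \frac{\left(70 - 53\right) \left(173 - 30\right)}{7} = - \frac{5}{7} + \frac{17 \cdot 143}{7} = - \frac{5}{7} + \frac{1}{7} \cdot 2431 = - \frac{5}{7} + \frac{2431}{7} = \frac{2426}{7} \approx 346.57$)
$n + \frac{V}{B} = \frac{2426}{7} + \frac{1}{-314} \cdot 53200 = \frac{2426}{7} - \frac{26600}{157} = \frac{194682}{1099}$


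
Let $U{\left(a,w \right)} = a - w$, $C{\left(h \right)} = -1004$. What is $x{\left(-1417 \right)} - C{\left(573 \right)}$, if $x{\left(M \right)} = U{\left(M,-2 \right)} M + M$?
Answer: $2004642$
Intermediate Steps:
$x{\left(M \right)} = M + M \left(2 + M\right)$ ($x{\left(M \right)} = \left(M - -2\right) M + M = \left(M + 2\right) M + M = \left(2 + M\right) M + M = M \left(2 + M\right) + M = M + M \left(2 + M\right)$)
$x{\left(-1417 \right)} - C{\left(573 \right)} = - 1417 \left(3 - 1417\right) - -1004 = \left(-1417\right) \left(-1414\right) + 1004 = 2003638 + 1004 = 2004642$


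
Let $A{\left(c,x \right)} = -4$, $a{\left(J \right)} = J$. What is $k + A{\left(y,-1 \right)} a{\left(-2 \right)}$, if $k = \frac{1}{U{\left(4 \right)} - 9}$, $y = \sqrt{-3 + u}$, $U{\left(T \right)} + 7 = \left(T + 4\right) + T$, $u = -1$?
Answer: $\frac{31}{4} \approx 7.75$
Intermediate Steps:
$U{\left(T \right)} = -3 + 2 T$ ($U{\left(T \right)} = -7 + \left(\left(T + 4\right) + T\right) = -7 + \left(\left(4 + T\right) + T\right) = -7 + \left(4 + 2 T\right) = -3 + 2 T$)
$y = 2 i$ ($y = \sqrt{-3 - 1} = \sqrt{-4} = 2 i \approx 2.0 i$)
$k = - \frac{1}{4}$ ($k = \frac{1}{\left(-3 + 2 \cdot 4\right) - 9} = \frac{1}{\left(-3 + 8\right) - 9} = \frac{1}{5 - 9} = \frac{1}{-4} = - \frac{1}{4} \approx -0.25$)
$k + A{\left(y,-1 \right)} a{\left(-2 \right)} = - \frac{1}{4} - -8 = - \frac{1}{4} + 8 = \frac{31}{4}$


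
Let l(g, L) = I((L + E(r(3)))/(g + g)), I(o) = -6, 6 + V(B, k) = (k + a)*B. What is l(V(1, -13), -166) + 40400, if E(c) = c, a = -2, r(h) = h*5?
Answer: 40394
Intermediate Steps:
r(h) = 5*h
V(B, k) = -6 + B*(-2 + k) (V(B, k) = -6 + (k - 2)*B = -6 + (-2 + k)*B = -6 + B*(-2 + k))
l(g, L) = -6
l(V(1, -13), -166) + 40400 = -6 + 40400 = 40394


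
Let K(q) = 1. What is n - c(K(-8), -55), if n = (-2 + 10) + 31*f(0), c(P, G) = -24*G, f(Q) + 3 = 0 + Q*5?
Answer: -1405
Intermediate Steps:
f(Q) = -3 + 5*Q (f(Q) = -3 + (0 + Q*5) = -3 + (0 + 5*Q) = -3 + 5*Q)
n = -85 (n = (-2 + 10) + 31*(-3 + 5*0) = 8 + 31*(-3 + 0) = 8 + 31*(-3) = 8 - 93 = -85)
n - c(K(-8), -55) = -85 - (-24)*(-55) = -85 - 1*1320 = -85 - 1320 = -1405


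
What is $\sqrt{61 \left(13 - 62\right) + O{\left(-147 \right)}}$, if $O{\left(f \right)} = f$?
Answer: $56 i \approx 56.0 i$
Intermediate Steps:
$\sqrt{61 \left(13 - 62\right) + O{\left(-147 \right)}} = \sqrt{61 \left(13 - 62\right) - 147} = \sqrt{61 \left(-49\right) - 147} = \sqrt{-2989 - 147} = \sqrt{-3136} = 56 i$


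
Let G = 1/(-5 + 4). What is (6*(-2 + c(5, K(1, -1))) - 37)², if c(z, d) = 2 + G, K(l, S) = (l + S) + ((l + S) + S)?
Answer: 1849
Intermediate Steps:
G = -1 (G = 1/(-1) = -1)
K(l, S) = 2*l + 3*S (K(l, S) = (S + l) + ((S + l) + S) = (S + l) + (l + 2*S) = 2*l + 3*S)
c(z, d) = 1 (c(z, d) = 2 - 1 = 1)
(6*(-2 + c(5, K(1, -1))) - 37)² = (6*(-2 + 1) - 37)² = (6*(-1) - 37)² = (-6 - 37)² = (-43)² = 1849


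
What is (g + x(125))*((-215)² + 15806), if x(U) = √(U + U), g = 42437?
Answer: 2632409547 + 310155*√10 ≈ 2.6334e+9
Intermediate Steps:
x(U) = √2*√U (x(U) = √(2*U) = √2*√U)
(g + x(125))*((-215)² + 15806) = (42437 + √2*√125)*((-215)² + 15806) = (42437 + √2*(5*√5))*(46225 + 15806) = (42437 + 5*√10)*62031 = 2632409547 + 310155*√10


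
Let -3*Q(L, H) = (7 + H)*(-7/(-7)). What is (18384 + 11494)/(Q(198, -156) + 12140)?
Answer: 89634/36569 ≈ 2.4511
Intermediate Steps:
Q(L, H) = -7/3 - H/3 (Q(L, H) = -(7 + H)*(-7/(-7))/3 = -(7 + H)*(-7*(-⅐))/3 = -(7 + H)/3 = -7/3 - H/3)
(18384 + 11494)/(Q(198, -156) + 12140) = (18384 + 11494)/((-7/3 - ⅓*(-156)) + 12140) = 29878/((-7/3 + 52) + 12140) = 29878/(149/3 + 12140) = 29878/(36569/3) = 29878*(3/36569) = 89634/36569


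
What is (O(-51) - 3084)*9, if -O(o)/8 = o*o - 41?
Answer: -212076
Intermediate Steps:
O(o) = 328 - 8*o² (O(o) = -8*(o*o - 41) = -8*(o² - 41) = -8*(-41 + o²) = 328 - 8*o²)
(O(-51) - 3084)*9 = ((328 - 8*(-51)²) - 3084)*9 = ((328 - 8*2601) - 3084)*9 = ((328 - 20808) - 3084)*9 = (-20480 - 3084)*9 = -23564*9 = -212076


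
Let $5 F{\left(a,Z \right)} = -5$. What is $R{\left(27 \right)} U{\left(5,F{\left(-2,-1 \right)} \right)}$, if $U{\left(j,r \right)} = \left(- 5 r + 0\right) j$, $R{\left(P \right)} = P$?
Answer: $675$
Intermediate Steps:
$F{\left(a,Z \right)} = -1$ ($F{\left(a,Z \right)} = \frac{1}{5} \left(-5\right) = -1$)
$U{\left(j,r \right)} = - 5 j r$ ($U{\left(j,r \right)} = - 5 r j = - 5 j r$)
$R{\left(27 \right)} U{\left(5,F{\left(-2,-1 \right)} \right)} = 27 \left(\left(-5\right) 5 \left(-1\right)\right) = 27 \cdot 25 = 675$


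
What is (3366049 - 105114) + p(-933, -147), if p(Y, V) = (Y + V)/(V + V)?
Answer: 159785995/49 ≈ 3.2609e+6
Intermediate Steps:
p(Y, V) = (V + Y)/(2*V) (p(Y, V) = (V + Y)/((2*V)) = (V + Y)*(1/(2*V)) = (V + Y)/(2*V))
(3366049 - 105114) + p(-933, -147) = (3366049 - 105114) + (½)*(-147 - 933)/(-147) = 3260935 + (½)*(-1/147)*(-1080) = 3260935 + 180/49 = 159785995/49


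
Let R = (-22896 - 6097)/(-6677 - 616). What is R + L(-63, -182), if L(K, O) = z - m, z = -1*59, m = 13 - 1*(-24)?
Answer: -671135/7293 ≈ -92.025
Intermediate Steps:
m = 37 (m = 13 + 24 = 37)
z = -59
L(K, O) = -96 (L(K, O) = -59 - 1*37 = -59 - 37 = -96)
R = 28993/7293 (R = -28993/(-7293) = -28993*(-1/7293) = 28993/7293 ≈ 3.9755)
R + L(-63, -182) = 28993/7293 - 96 = -671135/7293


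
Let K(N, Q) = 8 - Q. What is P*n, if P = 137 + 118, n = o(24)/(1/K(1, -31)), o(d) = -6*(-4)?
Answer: 238680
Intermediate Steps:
o(d) = 24
n = 936 (n = 24/(1/(8 - 1*(-31))) = 24/(1/(8 + 31)) = 24/(1/39) = 24*39 = 936)
P = 255
P*n = 255*936 = 238680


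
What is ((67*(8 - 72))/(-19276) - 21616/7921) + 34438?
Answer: 1314447518770/38171299 ≈ 34436.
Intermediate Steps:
((67*(8 - 72))/(-19276) - 21616/7921) + 34438 = ((67*(-64))*(-1/19276) - 21616*1/7921) + 34438 = (-4288*(-1/19276) - 21616/7921) + 34438 = (1072/4819 - 21616/7921) + 34438 = -95676192/38171299 + 34438 = 1314447518770/38171299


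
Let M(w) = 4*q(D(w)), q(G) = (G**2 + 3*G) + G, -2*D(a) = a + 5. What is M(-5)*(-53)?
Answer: 0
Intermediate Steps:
D(a) = -5/2 - a/2 (D(a) = -(a + 5)/2 = -(5 + a)/2 = -5/2 - a/2)
q(G) = G**2 + 4*G
M(w) = 4*(-5/2 - w/2)*(3/2 - w/2) (M(w) = 4*((-5/2 - w/2)*(4 + (-5/2 - w/2))) = 4*((-5/2 - w/2)*(3/2 - w/2)) = 4*(-5/2 - w/2)*(3/2 - w/2))
M(-5)*(-53) = ((-3 - 5)*(5 - 5))*(-53) = -8*0*(-53) = 0*(-53) = 0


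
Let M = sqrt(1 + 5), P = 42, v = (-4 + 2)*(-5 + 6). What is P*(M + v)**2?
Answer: 420 - 168*sqrt(6) ≈ 8.4857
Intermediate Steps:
v = -2 (v = -2*1 = -2)
M = sqrt(6) ≈ 2.4495
P*(M + v)**2 = 42*(sqrt(6) - 2)**2 = 42*(-2 + sqrt(6))**2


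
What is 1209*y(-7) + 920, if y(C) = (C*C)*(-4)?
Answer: -236044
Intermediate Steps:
y(C) = -4*C² (y(C) = C²*(-4) = -4*C²)
1209*y(-7) + 920 = 1209*(-4*(-7)²) + 920 = 1209*(-4*49) + 920 = 1209*(-196) + 920 = -236964 + 920 = -236044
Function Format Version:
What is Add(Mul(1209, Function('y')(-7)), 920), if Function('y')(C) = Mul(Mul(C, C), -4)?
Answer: -236044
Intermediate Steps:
Function('y')(C) = Mul(-4, Pow(C, 2)) (Function('y')(C) = Mul(Pow(C, 2), -4) = Mul(-4, Pow(C, 2)))
Add(Mul(1209, Function('y')(-7)), 920) = Add(Mul(1209, Mul(-4, Pow(-7, 2))), 920) = Add(Mul(1209, Mul(-4, 49)), 920) = Add(Mul(1209, -196), 920) = Add(-236964, 920) = -236044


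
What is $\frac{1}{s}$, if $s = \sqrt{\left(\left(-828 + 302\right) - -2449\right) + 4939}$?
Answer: $\frac{\sqrt{6862}}{6862} \approx 0.012072$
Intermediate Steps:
$s = \sqrt{6862}$ ($s = \sqrt{\left(-526 + 2449\right) + 4939} = \sqrt{1923 + 4939} = \sqrt{6862} \approx 82.837$)
$\frac{1}{s} = \frac{1}{\sqrt{6862}} = \frac{\sqrt{6862}}{6862}$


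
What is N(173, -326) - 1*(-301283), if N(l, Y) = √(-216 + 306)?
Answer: 301283 + 3*√10 ≈ 3.0129e+5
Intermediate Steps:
N(l, Y) = 3*√10 (N(l, Y) = √90 = 3*√10)
N(173, -326) - 1*(-301283) = 3*√10 - 1*(-301283) = 3*√10 + 301283 = 301283 + 3*√10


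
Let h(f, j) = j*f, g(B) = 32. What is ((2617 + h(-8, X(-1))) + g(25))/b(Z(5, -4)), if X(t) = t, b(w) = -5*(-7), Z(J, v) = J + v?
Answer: 2657/35 ≈ 75.914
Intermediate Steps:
b(w) = 35
h(f, j) = f*j
((2617 + h(-8, X(-1))) + g(25))/b(Z(5, -4)) = ((2617 - 8*(-1)) + 32)/35 = ((2617 + 8) + 32)*(1/35) = (2625 + 32)*(1/35) = 2657*(1/35) = 2657/35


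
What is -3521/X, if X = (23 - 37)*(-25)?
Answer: -503/50 ≈ -10.060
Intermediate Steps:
X = 350 (X = -14*(-25) = 350)
-3521/X = -3521/350 = -3521*1/350 = -503/50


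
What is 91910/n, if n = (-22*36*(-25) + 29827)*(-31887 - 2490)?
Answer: -13130/243718197 ≈ -5.3874e-5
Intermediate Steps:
n = -1706027379 (n = (-792*(-25) + 29827)*(-34377) = (19800 + 29827)*(-34377) = 49627*(-34377) = -1706027379)
91910/n = 91910/(-1706027379) = 91910*(-1/1706027379) = -13130/243718197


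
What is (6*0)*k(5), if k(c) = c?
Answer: 0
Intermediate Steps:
(6*0)*k(5) = (6*0)*5 = 0*5 = 0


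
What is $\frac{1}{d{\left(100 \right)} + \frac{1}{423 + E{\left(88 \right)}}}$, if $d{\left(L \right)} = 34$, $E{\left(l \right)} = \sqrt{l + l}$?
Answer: $\frac{6078025}{206667233} + \frac{4 \sqrt{11}}{206667233} \approx 0.02941$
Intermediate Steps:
$E{\left(l \right)} = \sqrt{2} \sqrt{l}$ ($E{\left(l \right)} = \sqrt{2 l} = \sqrt{2} \sqrt{l}$)
$\frac{1}{d{\left(100 \right)} + \frac{1}{423 + E{\left(88 \right)}}} = \frac{1}{34 + \frac{1}{423 + \sqrt{2} \sqrt{88}}} = \frac{1}{34 + \frac{1}{423 + \sqrt{2} \cdot 2 \sqrt{22}}} = \frac{1}{34 + \frac{1}{423 + 4 \sqrt{11}}}$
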